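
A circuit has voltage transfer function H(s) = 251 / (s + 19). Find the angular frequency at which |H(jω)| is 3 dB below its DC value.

19 rad/sec

For a single-pole low-pass, the −3 dB point is at the pole: ω = 19 rad/sec.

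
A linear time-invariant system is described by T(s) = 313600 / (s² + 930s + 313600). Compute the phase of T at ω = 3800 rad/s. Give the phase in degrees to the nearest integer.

-166°

∠[(j3800)² + 930(j3800) + 313600] = ∠[-1.4126e+07 + j3.534e+06] = 165.95°
∠T(j3800) = −165.95° = -165.95°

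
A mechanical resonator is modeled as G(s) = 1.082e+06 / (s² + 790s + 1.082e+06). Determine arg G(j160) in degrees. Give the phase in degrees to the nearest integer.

-7°

∠[(j160)² + 790(j160) + 1.082e+06] = ∠[1.0564e+06 + j1.264e+05] = 6.82°
∠G(j160) = −6.82° = -6.82°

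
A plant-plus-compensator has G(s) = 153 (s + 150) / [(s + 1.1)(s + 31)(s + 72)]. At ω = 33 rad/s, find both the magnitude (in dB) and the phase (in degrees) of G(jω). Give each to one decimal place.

|j33 + 150| = √(33² + 150²) = 153.6
|j33 + 1.1| = √(33² + 1.1²) = 33.02
|j33 + 31| = √(33² + 31²) = 45.28
|j33 + 72| = √(33² + 72²) = 79.2
|G(j33)| = 153 × 153.6 / (33.02 × 45.28 × 79.2) = 0.19846
20 log₁₀(0.19846) = -14.05 dB
∠(j33 + 150) = arctan(33/150) = 12.41°
∠(j33 + 1.1) = arctan(33/1.1) = 88.09°
∠(j33 + 31) = arctan(33/31) = 46.79°
∠(j33 + 72) = arctan(33/72) = 24.62°
∠G(j33) = 12.41° − (88.09° + 46.79° + 24.62°) = -147.10°

|G| = -14.0 dB, ∠G = -147.1°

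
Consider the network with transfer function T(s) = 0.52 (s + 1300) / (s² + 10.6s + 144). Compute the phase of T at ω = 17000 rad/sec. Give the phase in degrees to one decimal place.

-94.3 deg

∠(j17000 + 1300) = arctan(17000/1300) = 85.63°
∠[(j17000)² + 10.6(j17000) + 144] = ∠[-2.89e+08 + j1.802e+05] = 179.96°
∠T(j17000) = 85.63° − 179.96° = -94.34°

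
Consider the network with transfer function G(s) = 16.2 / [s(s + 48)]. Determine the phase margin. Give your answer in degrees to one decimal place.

89.6 deg

Gain crossover: |G(jω)| = 1 at ω ≈ 0.337 rad/s.
∠G(j0.337) = −90° − arctan(0.337/48) ≈ -90.40°
PM = 180° + (-90.40°) = 89.60°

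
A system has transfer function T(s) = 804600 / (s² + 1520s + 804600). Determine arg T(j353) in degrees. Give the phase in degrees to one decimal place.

∠[(j353)² + 1520(j353) + 804600] = ∠[6.7999e+05 + j5.3656e+05] = 38.28°
∠T(j353) = −38.28° = -38.28°

-38.3 deg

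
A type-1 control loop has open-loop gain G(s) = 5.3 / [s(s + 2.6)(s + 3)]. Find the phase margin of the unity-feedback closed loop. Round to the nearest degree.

64°

Gain crossover: |G(jω)| = 1 at ω ≈ 0.645 rad/s.
∠G(j0.645) = −90° − arctan(0.645/2.6) − arctan(0.645/3) ≈ -116.06°
PM = 180° + (-116.06°) = 63.94°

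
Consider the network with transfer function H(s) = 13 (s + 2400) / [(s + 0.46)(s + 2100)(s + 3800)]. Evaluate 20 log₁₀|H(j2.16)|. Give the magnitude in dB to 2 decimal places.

-55.04 dB

|j2.16 + 2400| = √(2.16² + 2400²) = 2400
|j2.16 + 0.46| = √(2.16² + 0.46²) = 2.208
|j2.16 + 2100| = √(2.16² + 2100²) = 2100
|j2.16 + 3800| = √(2.16² + 3800²) = 3800
|H(j2.16)| = 13 × 2400 / (2.208 × 2100 × 3800) = 0.0017704
20 log₁₀(0.0017704) = -55.039 dB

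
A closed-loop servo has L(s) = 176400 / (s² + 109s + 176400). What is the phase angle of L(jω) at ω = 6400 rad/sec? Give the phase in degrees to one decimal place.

-179.0 deg

∠[(j6400)² + 109(j6400) + 176400] = ∠[-4.0784e+07 + j6.976e+05] = 179.02°
∠L(j6400) = −179.02° = -179.02°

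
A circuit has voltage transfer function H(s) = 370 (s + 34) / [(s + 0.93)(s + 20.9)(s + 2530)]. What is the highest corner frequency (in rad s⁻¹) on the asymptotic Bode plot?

2530 rad s⁻¹

Break frequencies occur at each pole and zero magnitude: 0.93 rad s⁻¹, 20.9 rad s⁻¹, 34 rad s⁻¹, 2530 rad s⁻¹.
The highest is 2530 rad s⁻¹.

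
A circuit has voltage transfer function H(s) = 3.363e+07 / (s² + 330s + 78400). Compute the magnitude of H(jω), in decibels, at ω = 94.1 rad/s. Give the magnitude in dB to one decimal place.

|(j94.1)² + 330(j94.1) + 78400| = |69545 + j31053| = 7.616e+04
|H(j94.1)| = 3.363e+07 / 7.616e+04 = 441.55
20 log₁₀(441.55) = 52.90 dB

52.9 dB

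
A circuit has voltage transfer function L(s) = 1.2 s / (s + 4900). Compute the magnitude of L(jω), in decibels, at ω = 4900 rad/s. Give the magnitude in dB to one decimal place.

-1.4 dB

|j4900| = 4900
|j4900 + 4900| = √(4900² + 4900²) = 6930
|L(j4900)| = 1.2 × 4900 / 6930 = 0.84853
20 log₁₀(0.84853) = -1.43 dB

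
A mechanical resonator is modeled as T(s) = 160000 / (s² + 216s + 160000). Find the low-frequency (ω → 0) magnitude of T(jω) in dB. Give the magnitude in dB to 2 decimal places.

0.00 dB

T(0) = 160000 / 160000 = 1
20 log₁₀(1) = 0.000 dB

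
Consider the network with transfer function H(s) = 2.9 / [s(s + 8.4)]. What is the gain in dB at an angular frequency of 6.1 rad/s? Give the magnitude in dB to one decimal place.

|j6.1 + 8.4| = √(6.1² + 8.4²) = 10.38
|j6.1| = 6.1
|H(j6.1)| = 2.9 / (10.38 × 6.1) = 0.045795
20 log₁₀(0.045795) = -26.78 dB

-26.8 dB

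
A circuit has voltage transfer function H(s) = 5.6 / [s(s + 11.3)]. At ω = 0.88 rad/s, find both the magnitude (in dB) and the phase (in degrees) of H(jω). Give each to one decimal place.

|j0.88 + 11.3| = √(0.88² + 11.3²) = 11.33
|j0.88| = 0.88
|H(j0.88)| = 5.6 / (11.33 × 0.88) = 0.56145
20 log₁₀(0.56145) = -5.01 dB
∠(j0.88 + 11.3) = arctan(0.88/11.3) = 4.45°
∠(j0.88) = 90.00°
∠H(j0.88) = − (4.45° + 90.00°) = -94.45°

|H| = -5.0 dB, ∠H = -94.5 deg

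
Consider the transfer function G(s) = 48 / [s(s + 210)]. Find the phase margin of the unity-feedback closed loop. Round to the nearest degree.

90°

Gain crossover: |G(jω)| = 1 at ω ≈ 0.229 rad/s.
∠G(j0.229) = −90° − arctan(0.229/210) ≈ -90.06°
PM = 180° + (-90.06°) = 89.94°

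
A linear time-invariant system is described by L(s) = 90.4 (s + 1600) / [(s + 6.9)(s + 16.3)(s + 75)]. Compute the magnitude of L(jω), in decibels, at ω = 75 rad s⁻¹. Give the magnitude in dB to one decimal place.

-12.5 dB

|j75 + 1600| = √(75² + 1600²) = 1602
|j75 + 6.9| = √(75² + 6.9²) = 75.32
|j75 + 16.3| = √(75² + 16.3²) = 76.75
|j75 + 75| = √(75² + 75²) = 106.1
|L(j75)| = 90.4 × 1602 / (75.32 × 76.75 × 106.1) = 0.23616
20 log₁₀(0.23616) = -12.54 dB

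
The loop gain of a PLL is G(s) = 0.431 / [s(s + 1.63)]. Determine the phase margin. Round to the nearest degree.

81°

Gain crossover: |G(jω)| = 1 at ω ≈ 0.261 rad/s.
∠G(j0.261) = −90° − arctan(0.261/1.63) ≈ -99.10°
PM = 180° + (-99.10°) = 80.90°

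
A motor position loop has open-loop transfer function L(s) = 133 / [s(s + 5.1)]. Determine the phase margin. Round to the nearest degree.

Gain crossover: |L(jω)| = 1 at ω ≈ 11 rad/s.
∠L(j11) = −90° − arctan(11/5.1) ≈ -155.09°
PM = 180° + (-155.09°) = 24.91°

25°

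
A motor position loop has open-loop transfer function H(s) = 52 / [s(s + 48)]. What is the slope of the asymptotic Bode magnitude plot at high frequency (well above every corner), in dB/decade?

With 0 zeros and 2 poles, the high-frequency asymptotic slope is 20 × (0 − 2) = -40 dB/decade.

-40 dB/decade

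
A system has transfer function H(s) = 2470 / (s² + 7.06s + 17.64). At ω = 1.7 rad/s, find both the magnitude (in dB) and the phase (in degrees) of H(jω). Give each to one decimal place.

|H| = 42.3 dB, ∠H = -39.1°

|(j1.7)² + 7.06(j1.7) + 17.64| = |14.75 + j12.002| = 19.02
|H(j1.7)| = 2470 / 19.02 = 129.89
20 log₁₀(129.89) = 42.27 dB
∠[(j1.7)² + 7.06(j1.7) + 17.64] = ∠[14.75 + j12.002] = 39.14°
∠H(j1.7) = −39.14° = -39.14°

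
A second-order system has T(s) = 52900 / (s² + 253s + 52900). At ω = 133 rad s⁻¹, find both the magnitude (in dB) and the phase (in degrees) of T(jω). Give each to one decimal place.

|(j133)² + 253(j133) + 52900| = |35211 + j33649| = 4.87e+04
|T(j133)| = 52900 / 4.87e+04 = 1.0862
20 log₁₀(1.0862) = 0.72 dB
∠[(j133)² + 253(j133) + 52900] = ∠[35211 + j33649] = 43.70°
∠T(j133) = −43.70° = -43.70°

|T| = 0.7 dB, ∠T = -43.7°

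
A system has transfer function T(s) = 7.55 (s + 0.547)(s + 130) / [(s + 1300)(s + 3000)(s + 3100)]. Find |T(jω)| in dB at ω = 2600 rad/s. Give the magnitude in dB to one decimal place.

-59.2 dB

|j2600 + 0.547| = √(2600² + 0.547²) = 2600
|j2600 + 130| = √(2600² + 130²) = 2603
|j2600 + 1300| = √(2600² + 1300²) = 2907
|j2600 + 3000| = √(2600² + 3000²) = 3970
|j2600 + 3100| = √(2600² + 3100²) = 4046
|T(j2600)| = 7.55 × 2600 × 2603 / (2907 × 3970 × 4046) = 0.0010945
20 log₁₀(0.0010945) = -59.22 dB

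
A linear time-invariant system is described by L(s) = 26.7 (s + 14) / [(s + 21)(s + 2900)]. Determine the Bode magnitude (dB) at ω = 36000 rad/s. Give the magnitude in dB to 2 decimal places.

|j36000 + 14| = √(36000² + 14²) = 3.6e+04
|j36000 + 21| = √(36000² + 21²) = 3.6e+04
|j36000 + 2900| = √(36000² + 2900²) = 3.612e+04
|L(j36000)| = 26.7 × 3.6e+04 / (3.6e+04 × 3.612e+04) = 0.00073927
20 log₁₀(0.00073927) = -62.624 dB

-62.62 dB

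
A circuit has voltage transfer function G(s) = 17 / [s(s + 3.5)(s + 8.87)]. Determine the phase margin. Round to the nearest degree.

78 deg

Gain crossover: |G(jω)| = 1 at ω ≈ 0.54 rad/s.
∠G(j0.54) = −90° − arctan(0.54/3.5) − arctan(0.54/8.87) ≈ -102.26°
PM = 180° + (-102.26°) = 77.74°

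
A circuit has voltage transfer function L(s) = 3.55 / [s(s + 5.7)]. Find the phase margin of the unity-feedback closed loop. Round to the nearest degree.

Gain crossover: |L(jω)| = 1 at ω ≈ 0.619 rad/s.
∠L(j0.619) = −90° − arctan(0.619/5.7) ≈ -96.20°
PM = 180° + (-96.20°) = 83.80°

84°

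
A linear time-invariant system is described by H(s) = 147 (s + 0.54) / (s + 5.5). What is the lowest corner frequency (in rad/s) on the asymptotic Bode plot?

Break frequencies occur at each pole and zero magnitude: 0.54 rad/s, 5.5 rad/s.
The lowest is 0.54 rad/s.

0.54 rad/s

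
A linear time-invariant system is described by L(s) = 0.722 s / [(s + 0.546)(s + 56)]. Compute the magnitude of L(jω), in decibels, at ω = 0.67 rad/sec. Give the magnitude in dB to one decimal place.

|j0.67| = 0.67
|j0.67 + 0.546| = √(0.67² + 0.546²) = 0.8643
|j0.67 + 56| = √(0.67² + 56²) = 56
|L(j0.67)| = 0.722 × 0.67 / (0.8643 × 56) = 0.0099937
20 log₁₀(0.0099937) = -40.01 dB

-40.0 dB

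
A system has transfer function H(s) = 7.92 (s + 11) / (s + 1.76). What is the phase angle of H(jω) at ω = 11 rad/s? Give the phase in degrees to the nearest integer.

-36°

∠(j11 + 11) = arctan(11/11) = 45.00°
∠(j11 + 1.76) = arctan(11/1.76) = 80.91°
∠H(j11) = 45.00° − 80.91° = -35.91°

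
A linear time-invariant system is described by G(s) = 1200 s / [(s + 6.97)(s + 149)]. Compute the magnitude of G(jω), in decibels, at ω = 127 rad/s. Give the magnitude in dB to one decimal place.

15.7 dB

|j127| = 127
|j127 + 6.97| = √(127² + 6.97²) = 127.2
|j127 + 149| = √(127² + 149²) = 195.8
|G(j127)| = 1200 × 127 / (127.2 × 195.8) = 6.1201
20 log₁₀(6.1201) = 15.74 dB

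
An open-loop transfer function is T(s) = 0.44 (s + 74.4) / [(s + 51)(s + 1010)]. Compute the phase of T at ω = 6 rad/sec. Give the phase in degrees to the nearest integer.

-2 deg

∠(j6 + 74.4) = arctan(6/74.4) = 4.61°
∠(j6 + 51) = arctan(6/51) = 6.71°
∠(j6 + 1010) = arctan(6/1010) = 0.34°
∠T(j6) = 4.61° − (6.71° + 0.34°) = -2.44°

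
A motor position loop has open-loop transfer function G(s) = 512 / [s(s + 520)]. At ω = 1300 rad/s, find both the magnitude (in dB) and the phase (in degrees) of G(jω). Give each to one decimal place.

|j1300 + 520| = √(1300² + 520²) = 1400
|j1300| = 1300
|G(j1300)| = 512 / (1400 × 1300) = 0.00028129
20 log₁₀(0.00028129) = -71.02 dB
∠(j1300 + 520) = arctan(1300/520) = 68.20°
∠(j1300) = 90.00°
∠G(j1300) = − (68.20° + 90.00°) = -158.20°

|G| = -71.0 dB, ∠G = -158.2°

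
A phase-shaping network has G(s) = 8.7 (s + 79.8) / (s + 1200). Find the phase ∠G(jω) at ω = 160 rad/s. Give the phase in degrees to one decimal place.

55.9°

∠(j160 + 79.8) = arctan(160/79.8) = 63.49°
∠(j160 + 1200) = arctan(160/1200) = 7.59°
∠G(j160) = 63.49° − 7.59° = 55.90°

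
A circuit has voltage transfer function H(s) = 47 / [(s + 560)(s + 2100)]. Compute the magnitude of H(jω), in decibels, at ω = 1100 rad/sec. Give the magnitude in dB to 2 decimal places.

-95.88 dB

|j1100 + 560| = √(1100² + 560²) = 1234
|j1100 + 2100| = √(1100² + 2100²) = 2371
|H(j1100)| = 47 / (1234 × 2371) = 1.6062e-05
20 log₁₀(1.6062e-05) = -95.884 dB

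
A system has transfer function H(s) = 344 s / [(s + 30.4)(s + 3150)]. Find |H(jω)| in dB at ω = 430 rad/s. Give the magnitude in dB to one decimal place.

-19.3 dB

|j430| = 430
|j430 + 30.4| = √(430² + 30.4²) = 431.1
|j430 + 3150| = √(430² + 3150²) = 3179
|H(j430)| = 344 × 430 / (431.1 × 3179) = 0.10793
20 log₁₀(0.10793) = -19.34 dB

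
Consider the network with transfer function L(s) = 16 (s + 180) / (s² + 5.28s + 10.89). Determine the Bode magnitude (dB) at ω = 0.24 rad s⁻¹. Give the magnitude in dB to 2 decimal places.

48.43 dB

|j0.24 + 180| = √(0.24² + 180²) = 180
|(j0.24)² + 5.28(j0.24) + 10.89| = |10.832 + j1.2672| = 10.91
|L(j0.24)| = 16 × 180 / 10.91 = 264.07
20 log₁₀(264.07) = 48.434 dB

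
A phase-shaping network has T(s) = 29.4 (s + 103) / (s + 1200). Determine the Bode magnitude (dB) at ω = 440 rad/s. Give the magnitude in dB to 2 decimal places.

20.34 dB

|j440 + 103| = √(440² + 103²) = 451.9
|j440 + 1200| = √(440² + 1200²) = 1278
|T(j440)| = 29.4 × 451.9 / 1278 = 10.395
20 log₁₀(10.395) = 20.336 dB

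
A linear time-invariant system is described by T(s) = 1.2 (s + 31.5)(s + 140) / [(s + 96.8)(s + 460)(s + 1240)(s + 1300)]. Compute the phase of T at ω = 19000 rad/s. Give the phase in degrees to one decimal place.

∠(j19000 + 31.5) = arctan(19000/31.5) = 89.91°
∠(j19000 + 140) = arctan(19000/140) = 89.58°
∠(j19000 + 96.8) = arctan(19000/96.8) = 89.71°
∠(j19000 + 460) = arctan(19000/460) = 88.61°
∠(j19000 + 1240) = arctan(19000/1240) = 86.27°
∠(j19000 + 1300) = arctan(19000/1300) = 86.09°
∠T(j19000) = 89.91° + 89.58° − (89.71° + 88.61° + 86.27° + 86.09°) = -171.19°

-171.2°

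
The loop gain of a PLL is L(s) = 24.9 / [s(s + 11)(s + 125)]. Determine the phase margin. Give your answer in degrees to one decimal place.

89.9 deg

Gain crossover: |L(jω)| = 1 at ω ≈ 0.0181 rad/s.
∠L(j0.0181) = −90° − arctan(0.0181/11) − arctan(0.0181/125) ≈ -90.10°
PM = 180° + (-90.10°) = 89.90°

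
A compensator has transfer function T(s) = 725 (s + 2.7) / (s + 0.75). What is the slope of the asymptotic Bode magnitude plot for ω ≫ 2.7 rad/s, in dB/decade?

0 dB/decade

With 1 zero and 1 pole, the high-frequency asymptotic slope is 20 × (1 − 1) = 0 dB/decade.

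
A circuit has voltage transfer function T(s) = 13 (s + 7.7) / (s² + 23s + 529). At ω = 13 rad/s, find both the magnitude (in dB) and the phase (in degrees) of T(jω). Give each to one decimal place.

|T| = -7.5 dB, ∠T = 19.6°

|j13 + 7.7| = √(13² + 7.7²) = 15.11
|(j13)² + 23(j13) + 529| = |360 + j299| = 468
|T(j13)| = 13 × 15.11 / 468 = 0.41972
20 log₁₀(0.41972) = -7.54 dB
∠(j13 + 7.7) = arctan(13/7.7) = 59.36°
∠[(j13)² + 23(j13) + 529] = ∠[360 + j299] = 39.71°
∠T(j13) = 59.36° − 39.71° = 19.65°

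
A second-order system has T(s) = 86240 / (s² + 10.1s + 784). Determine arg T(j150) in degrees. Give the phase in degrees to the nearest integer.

-176°

∠[(j150)² + 10.1(j150) + 784] = ∠[-21716 + j1515] = 176.01°
∠T(j150) = −176.01° = -176.01°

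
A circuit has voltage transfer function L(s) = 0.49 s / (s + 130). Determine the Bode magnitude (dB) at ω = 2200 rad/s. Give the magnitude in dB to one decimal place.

-6.2 dB

|j2200| = 2200
|j2200 + 130| = √(2200² + 130²) = 2204
|L(j2200)| = 0.49 × 2200 / 2204 = 0.48915
20 log₁₀(0.48915) = -6.21 dB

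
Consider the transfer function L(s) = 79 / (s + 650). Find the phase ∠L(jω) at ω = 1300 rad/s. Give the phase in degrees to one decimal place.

-63.4°

∠(j1300 + 650) = arctan(1300/650) = 63.43°
∠L(j1300) = −63.43° = -63.43°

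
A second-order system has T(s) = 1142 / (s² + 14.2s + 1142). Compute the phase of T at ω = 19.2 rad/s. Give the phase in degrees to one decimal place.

∠[(j19.2)² + 14.2(j19.2) + 1142] = ∠[773.36 + j272.64] = 19.42°
∠T(j19.2) = −19.42° = -19.42°

-19.4°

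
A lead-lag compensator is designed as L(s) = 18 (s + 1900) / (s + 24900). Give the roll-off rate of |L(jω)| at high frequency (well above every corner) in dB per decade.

0 dB/decade

With 1 zero and 1 pole, the high-frequency asymptotic slope is 20 × (1 − 1) = 0 dB/decade.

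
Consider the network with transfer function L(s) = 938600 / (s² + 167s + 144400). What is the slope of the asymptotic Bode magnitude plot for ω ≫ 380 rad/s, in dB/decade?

With 0 zeros and 2 poles, the high-frequency asymptotic slope is 20 × (0 − 2) = -40 dB/decade.

-40 dB/decade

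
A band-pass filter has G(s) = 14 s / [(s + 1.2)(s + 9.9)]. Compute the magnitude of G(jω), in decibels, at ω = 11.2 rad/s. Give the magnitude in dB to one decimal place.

-0.6 dB

|j11.2| = 11.2
|j11.2 + 1.2| = √(11.2² + 1.2²) = 11.26
|j11.2 + 9.9| = √(11.2² + 9.9²) = 14.95
|G(j11.2)| = 14 × 11.2 / (11.26 × 14.95) = 0.93124
20 log₁₀(0.93124) = -0.62 dB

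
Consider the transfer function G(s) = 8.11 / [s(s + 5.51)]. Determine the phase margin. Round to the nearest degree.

75°

Gain crossover: |G(jω)| = 1 at ω ≈ 1.42 rad/s.
∠G(j1.42) = −90° − arctan(1.42/5.51) ≈ -104.50°
PM = 180° + (-104.50°) = 75.50°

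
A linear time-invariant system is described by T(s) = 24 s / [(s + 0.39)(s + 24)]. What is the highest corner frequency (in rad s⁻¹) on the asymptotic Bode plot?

Break frequencies occur at each pole and zero magnitude: 0.39 rad s⁻¹, 24 rad s⁻¹.
The highest is 24 rad s⁻¹.

24 rad s⁻¹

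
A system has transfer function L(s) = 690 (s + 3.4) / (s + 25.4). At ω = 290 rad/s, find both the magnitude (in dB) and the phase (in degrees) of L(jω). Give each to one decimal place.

|j290 + 3.4| = √(290² + 3.4²) = 290
|j290 + 25.4| = √(290² + 25.4²) = 291.1
|L(j290)| = 690 × 290 / 291.1 = 687.42
20 log₁₀(687.42) = 56.74 dB
∠(j290 + 3.4) = arctan(290/3.4) = 89.33°
∠(j290 + 25.4) = arctan(290/25.4) = 84.99°
∠L(j290) = 89.33° − 84.99° = 4.33°

|L| = 56.7 dB, ∠L = 4.3°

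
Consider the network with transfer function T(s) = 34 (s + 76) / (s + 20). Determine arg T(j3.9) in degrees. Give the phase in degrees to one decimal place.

∠(j3.9 + 76) = arctan(3.9/76) = 2.94°
∠(j3.9 + 20) = arctan(3.9/20) = 11.03°
∠T(j3.9) = 2.94° − 11.03° = -8.10°

-8.1°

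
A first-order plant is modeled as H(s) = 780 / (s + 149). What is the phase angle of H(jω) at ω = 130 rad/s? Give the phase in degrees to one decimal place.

-41.1°

∠(j130 + 149) = arctan(130/149) = 41.10°
∠H(j130) = −41.10° = -41.10°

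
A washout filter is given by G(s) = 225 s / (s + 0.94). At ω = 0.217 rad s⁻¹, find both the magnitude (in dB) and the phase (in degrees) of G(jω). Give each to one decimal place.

|G| = 34.1 dB, ∠G = 77.0°

|j0.217| = 0.217
|j0.217 + 0.94| = √(0.217² + 0.94²) = 0.9647
|G(j0.217)| = 225 × 0.217 / 0.9647 = 50.61
20 log₁₀(50.61) = 34.08 dB
∠(j0.217) = 90.00°
∠(j0.217 + 0.94) = arctan(0.217/0.94) = 13.00°
∠G(j0.217) = 90.00° − 13.00° = 77.00°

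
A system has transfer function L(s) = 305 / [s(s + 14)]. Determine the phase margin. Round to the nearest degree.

43°

Gain crossover: |L(jω)| = 1 at ω ≈ 14.9 rad s⁻¹.
∠L(j14.9) = −90° − arctan(14.9/14) ≈ -136.81°
PM = 180° + (-136.81°) = 43.19°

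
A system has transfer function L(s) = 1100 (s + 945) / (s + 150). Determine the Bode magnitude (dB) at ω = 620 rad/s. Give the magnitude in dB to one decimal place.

|j620 + 945| = √(620² + 945²) = 1130
|j620 + 150| = √(620² + 150²) = 637.9
|L(j620)| = 1100 × 1130 / 637.9 = 1949
20 log₁₀(1949) = 65.80 dB

65.8 dB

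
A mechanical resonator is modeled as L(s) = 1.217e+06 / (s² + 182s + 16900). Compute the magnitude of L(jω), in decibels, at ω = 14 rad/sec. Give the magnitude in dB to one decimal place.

37.1 dB

|(j14)² + 182(j14) + 16900| = |16704 + j2548| = 1.69e+04
|L(j14)| = 1.217e+06 / 1.69e+04 = 72.024
20 log₁₀(72.024) = 37.15 dB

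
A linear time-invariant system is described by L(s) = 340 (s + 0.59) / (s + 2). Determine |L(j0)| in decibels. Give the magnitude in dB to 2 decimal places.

40.03 dB

L(0) = 340 × 0.59 / 2 = 100.3
20 log₁₀(100.3) = 40.026 dB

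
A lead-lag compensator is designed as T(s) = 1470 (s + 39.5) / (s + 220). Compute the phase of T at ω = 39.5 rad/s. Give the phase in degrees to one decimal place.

34.8°

∠(j39.5 + 39.5) = arctan(39.5/39.5) = 45.00°
∠(j39.5 + 220) = arctan(39.5/220) = 10.18°
∠T(j39.5) = 45.00° − 10.18° = 34.82°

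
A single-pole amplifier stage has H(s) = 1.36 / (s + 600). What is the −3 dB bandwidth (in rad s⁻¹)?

For a single-pole low-pass, the −3 dB point is at the pole: ω = 600 rad s⁻¹.

600 rad s⁻¹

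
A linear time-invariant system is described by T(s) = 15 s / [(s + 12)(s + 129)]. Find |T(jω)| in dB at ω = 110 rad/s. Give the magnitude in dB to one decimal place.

|j110| = 110
|j110 + 12| = √(110² + 12²) = 110.7
|j110 + 129| = √(110² + 129²) = 169.5
|T(j110)| = 15 × 110 / (110.7 × 169.5) = 0.087957
20 log₁₀(0.087957) = -21.11 dB

-21.1 dB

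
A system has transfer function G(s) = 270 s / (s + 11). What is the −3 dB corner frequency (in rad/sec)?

For a single-pole high-pass, the −3 dB point is at the pole: ω = 11 rad/sec.

11 rad/sec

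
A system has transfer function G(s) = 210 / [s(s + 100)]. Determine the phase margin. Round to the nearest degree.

Gain crossover: |G(jω)| = 1 at ω ≈ 2.1 rad/s.
∠G(j2.1) = −90° − arctan(2.1/100) ≈ -91.20°
PM = 180° + (-91.20°) = 88.80°

89°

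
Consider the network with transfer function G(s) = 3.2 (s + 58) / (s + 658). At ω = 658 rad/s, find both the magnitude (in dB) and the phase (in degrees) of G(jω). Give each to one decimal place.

|j658 + 58| = √(658² + 58²) = 660.6
|j658 + 658| = √(658² + 658²) = 930.6
|G(j658)| = 3.2 × 660.6 / 930.6 = 2.2715
20 log₁₀(2.2715) = 7.13 dB
∠(j658 + 58) = arctan(658/58) = 84.96°
∠(j658 + 658) = arctan(658/658) = 45.00°
∠G(j658) = 84.96° − 45.00° = 39.96°

|G| = 7.1 dB, ∠G = 40.0 deg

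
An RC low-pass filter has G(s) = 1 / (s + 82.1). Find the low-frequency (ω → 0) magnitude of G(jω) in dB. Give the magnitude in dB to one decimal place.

-38.3 dB

G(0) = 1 / 82.1 = 0.01218
20 log₁₀(0.01218) = -38.29 dB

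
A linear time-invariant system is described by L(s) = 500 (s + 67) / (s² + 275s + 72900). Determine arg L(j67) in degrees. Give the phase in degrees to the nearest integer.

30°

∠(j67 + 67) = arctan(67/67) = 45.00°
∠[(j67)² + 275(j67) + 72900] = ∠[68411 + j18425] = 15.07°
∠L(j67) = 45.00° − 15.07° = 29.93°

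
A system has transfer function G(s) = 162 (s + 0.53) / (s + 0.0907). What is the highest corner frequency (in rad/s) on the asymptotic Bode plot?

0.53 rad/s

Break frequencies occur at each pole and zero magnitude: 0.0907 rad/s, 0.53 rad/s.
The highest is 0.53 rad/s.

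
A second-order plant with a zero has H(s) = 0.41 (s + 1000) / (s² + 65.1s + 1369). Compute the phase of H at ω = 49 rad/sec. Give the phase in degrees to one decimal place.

∠(j49 + 1000) = arctan(49/1000) = 2.81°
∠[(j49)² + 65.1(j49) + 1369] = ∠[-1032 + j3189.9] = 107.93°
∠H(j49) = 2.81° − 107.93° = -105.12°

-105.1 deg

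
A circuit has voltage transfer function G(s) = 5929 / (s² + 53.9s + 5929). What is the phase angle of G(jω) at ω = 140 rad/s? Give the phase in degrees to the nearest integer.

-151°

∠[(j140)² + 53.9(j140) + 5929] = ∠[-13671 + j7546] = 151.10°
∠G(j140) = −151.10° = -151.10°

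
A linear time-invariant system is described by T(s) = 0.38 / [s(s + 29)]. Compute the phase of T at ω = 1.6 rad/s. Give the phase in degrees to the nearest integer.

-93°

∠(j1.6 + 29) = arctan(1.6/29) = 3.16°
∠(j1.6) = 90.00°
∠T(j1.6) = − (3.16° + 90.00°) = -93.16°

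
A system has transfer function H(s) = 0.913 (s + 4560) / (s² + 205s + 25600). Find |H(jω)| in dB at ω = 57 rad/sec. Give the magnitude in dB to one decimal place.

|j57 + 4560| = √(57² + 4560²) = 4560
|(j57)² + 205(j57) + 25600| = |22351 + j11685| = 2.522e+04
|H(j57)| = 0.913 × 4560 / 2.522e+04 = 0.16508
20 log₁₀(0.16508) = -15.65 dB

-15.6 dB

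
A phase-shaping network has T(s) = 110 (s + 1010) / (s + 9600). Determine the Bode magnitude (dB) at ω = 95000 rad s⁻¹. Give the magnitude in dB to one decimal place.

40.8 dB

|j95000 + 1010| = √(95000² + 1010²) = 9.501e+04
|j95000 + 9600| = √(95000² + 9600²) = 9.548e+04
|T(j95000)| = 110 × 9.501e+04 / 9.548e+04 = 109.45
20 log₁₀(109.45) = 40.78 dB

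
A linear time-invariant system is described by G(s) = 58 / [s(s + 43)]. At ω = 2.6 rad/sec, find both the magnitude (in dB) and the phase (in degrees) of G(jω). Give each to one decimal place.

|G| = -5.7 dB, ∠G = -93.5°

|j2.6 + 43| = √(2.6² + 43²) = 43.08
|j2.6| = 2.6
|G(j2.6)| = 58 / (43.08 × 2.6) = 0.51784
20 log₁₀(0.51784) = -5.72 dB
∠(j2.6 + 43) = arctan(2.6/43) = 3.46°
∠(j2.6) = 90.00°
∠G(j2.6) = − (3.46° + 90.00°) = -93.46°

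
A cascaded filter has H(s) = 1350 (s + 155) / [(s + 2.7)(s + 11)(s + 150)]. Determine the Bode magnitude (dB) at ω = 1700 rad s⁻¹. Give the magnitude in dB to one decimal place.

|j1700 + 155| = √(1700² + 155²) = 1707
|j1700 + 2.7| = √(1700² + 2.7²) = 1700
|j1700 + 11| = √(1700² + 11²) = 1700
|j1700 + 150| = √(1700² + 150²) = 1707
|H(j1700)| = 1350 × 1707 / (1700 × 1700 × 1707) = 0.00046724
20 log₁₀(0.00046724) = -66.61 dB

-66.6 dB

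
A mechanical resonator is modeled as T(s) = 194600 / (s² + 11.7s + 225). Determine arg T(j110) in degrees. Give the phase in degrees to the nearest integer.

∠[(j110)² + 11.7(j110) + 225] = ∠[-11875 + j1287] = 173.81°
∠T(j110) = −173.81° = -173.81°

-174°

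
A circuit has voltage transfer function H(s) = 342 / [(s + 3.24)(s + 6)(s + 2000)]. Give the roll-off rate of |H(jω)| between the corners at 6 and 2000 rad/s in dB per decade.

In this band the factors already past their corner are: pole at 3.24, pole at 6; net slope = -40 dB/decade.

-40 dB/decade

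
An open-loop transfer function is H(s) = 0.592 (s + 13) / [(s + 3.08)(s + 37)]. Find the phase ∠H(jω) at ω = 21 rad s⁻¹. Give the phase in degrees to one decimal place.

-53.0 deg

∠(j21 + 13) = arctan(21/13) = 58.24°
∠(j21 + 3.08) = arctan(21/3.08) = 81.66°
∠(j21 + 37) = arctan(21/37) = 29.58°
∠H(j21) = 58.24° − (81.66° + 29.58°) = -52.99°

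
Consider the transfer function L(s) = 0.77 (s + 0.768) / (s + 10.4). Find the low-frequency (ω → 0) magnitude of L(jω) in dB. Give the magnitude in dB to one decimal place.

-24.9 dB

L(0) = 0.77 × 0.768 / 10.4 = 0.056862
20 log₁₀(0.056862) = -24.90 dB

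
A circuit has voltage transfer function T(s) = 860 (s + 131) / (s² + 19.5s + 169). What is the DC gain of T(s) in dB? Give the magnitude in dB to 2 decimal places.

56.48 dB

T(0) = 860 × 131 / 169 = 666.63
20 log₁₀(666.63) = 56.478 dB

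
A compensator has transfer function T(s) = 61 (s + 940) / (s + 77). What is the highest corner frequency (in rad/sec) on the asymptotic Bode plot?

Break frequencies occur at each pole and zero magnitude: 77 rad/sec, 940 rad/sec.
The highest is 940 rad/sec.

940 rad/sec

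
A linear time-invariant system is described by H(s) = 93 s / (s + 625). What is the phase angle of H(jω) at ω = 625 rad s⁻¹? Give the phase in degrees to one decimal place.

∠(j625) = 90.00°
∠(j625 + 625) = arctan(625/625) = 45.00°
∠H(j625) = 90.00° − 45.00° = 45.00°

45.0°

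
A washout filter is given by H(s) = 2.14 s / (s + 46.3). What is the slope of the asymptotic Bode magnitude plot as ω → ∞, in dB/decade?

0 dB/decade

With 1 zero and 1 pole, the high-frequency asymptotic slope is 20 × (1 − 1) = 0 dB/decade.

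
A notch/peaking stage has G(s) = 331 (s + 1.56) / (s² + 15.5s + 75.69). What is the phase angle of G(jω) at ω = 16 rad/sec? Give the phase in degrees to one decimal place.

-41.6 deg

∠(j16 + 1.56) = arctan(16/1.56) = 84.43°
∠[(j16)² + 15.5(j16) + 75.69] = ∠[-180.31 + j248] = 126.02°
∠G(j16) = 84.43° − 126.02° = -41.59°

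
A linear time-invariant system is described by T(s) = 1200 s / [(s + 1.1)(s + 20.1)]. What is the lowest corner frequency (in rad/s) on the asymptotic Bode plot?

Break frequencies occur at each pole and zero magnitude: 1.1 rad/s, 20.1 rad/s.
The lowest is 1.1 rad/s.

1.1 rad/s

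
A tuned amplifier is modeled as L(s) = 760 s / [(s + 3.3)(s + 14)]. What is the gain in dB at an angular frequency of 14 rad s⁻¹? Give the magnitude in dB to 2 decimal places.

31.45 dB

|j14| = 14
|j14 + 3.3| = √(14² + 3.3²) = 14.38
|j14 + 14| = √(14² + 14²) = 19.8
|L(j14)| = 760 × 14 / (14.38 × 19.8) = 37.362
20 log₁₀(37.362) = 31.449 dB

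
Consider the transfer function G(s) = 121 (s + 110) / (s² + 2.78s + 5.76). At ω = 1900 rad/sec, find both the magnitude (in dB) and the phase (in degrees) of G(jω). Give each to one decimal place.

|j1900 + 110| = √(1900² + 110²) = 1903
|(j1900)² + 2.78(j1900) + 5.76| = |-3.61e+06 + j5282| = 3.61e+06
|G(j1900)| = 121 × 1903 / 3.61e+06 = 0.063791
20 log₁₀(0.063791) = -23.90 dB
∠(j1900 + 110) = arctan(1900/110) = 86.69°
∠[(j1900)² + 2.78(j1900) + 5.76] = ∠[-3.61e+06 + j5282] = 179.92°
∠G(j1900) = 86.69° − 179.92° = -93.23°

|G| = -23.9 dB, ∠G = -93.2°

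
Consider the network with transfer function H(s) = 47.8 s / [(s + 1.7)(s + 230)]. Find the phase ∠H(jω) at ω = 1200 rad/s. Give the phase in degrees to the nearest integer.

-79°

∠(j1200) = 90.00°
∠(j1200 + 1.7) = arctan(1200/1.7) = 89.92°
∠(j1200 + 230) = arctan(1200/230) = 79.15°
∠H(j1200) = 90.00° − (89.92° + 79.15°) = -79.07°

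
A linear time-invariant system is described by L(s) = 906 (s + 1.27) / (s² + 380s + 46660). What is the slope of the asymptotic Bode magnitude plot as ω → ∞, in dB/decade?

With 1 zero and 2 poles, the high-frequency asymptotic slope is 20 × (1 − 2) = -20 dB/decade.

-20 dB/decade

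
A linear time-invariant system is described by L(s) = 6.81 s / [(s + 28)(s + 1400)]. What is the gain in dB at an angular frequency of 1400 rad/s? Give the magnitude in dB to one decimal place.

-49.3 dB

|j1400| = 1400
|j1400 + 28| = √(1400² + 28²) = 1400
|j1400 + 1400| = √(1400² + 1400²) = 1980
|L(j1400)| = 6.81 × 1400 / (1400 × 1980) = 0.0034389
20 log₁₀(0.0034389) = -49.27 dB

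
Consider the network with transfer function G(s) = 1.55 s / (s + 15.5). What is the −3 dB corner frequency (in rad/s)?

For a single-pole high-pass, the −3 dB point is at the pole: ω = 15.5 rad/s.

15.5 rad/s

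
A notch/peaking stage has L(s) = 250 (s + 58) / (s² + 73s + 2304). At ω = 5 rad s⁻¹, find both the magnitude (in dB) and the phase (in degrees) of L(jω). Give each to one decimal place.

|j5 + 58| = √(5² + 58²) = 58.22
|(j5)² + 73(j5) + 2304| = |2279 + j365| = 2308
|L(j5)| = 250 × 58.22 / 2308 = 6.3057
20 log₁₀(6.3057) = 15.99 dB
∠(j5 + 58) = arctan(5/58) = 4.93°
∠[(j5)² + 73(j5) + 2304] = ∠[2279 + j365] = 9.10°
∠L(j5) = 4.93° − 9.10° = -4.17°

|L| = 16.0 dB, ∠L = -4.2°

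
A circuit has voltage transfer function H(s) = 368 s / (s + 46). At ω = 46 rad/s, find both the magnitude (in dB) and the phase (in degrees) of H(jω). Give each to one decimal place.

|H| = 48.3 dB, ∠H = 45.0°

|j46| = 46
|j46 + 46| = √(46² + 46²) = 65.05
|H(j46)| = 368 × 46 / 65.05 = 260.22
20 log₁₀(260.22) = 48.31 dB
∠(j46) = 90.00°
∠(j46 + 46) = arctan(46/46) = 45.00°
∠H(j46) = 90.00° − 45.00° = 45.00°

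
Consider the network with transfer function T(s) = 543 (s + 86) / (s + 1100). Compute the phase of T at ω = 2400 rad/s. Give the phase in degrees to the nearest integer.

∠(j2400 + 86) = arctan(2400/86) = 87.95°
∠(j2400 + 1100) = arctan(2400/1100) = 65.38°
∠T(j2400) = 87.95° − 65.38° = 22.57°

23°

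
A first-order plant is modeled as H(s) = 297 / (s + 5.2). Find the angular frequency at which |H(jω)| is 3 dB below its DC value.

For a single-pole low-pass, the −3 dB point is at the pole: ω = 5.2 rad s⁻¹.

5.2 rad s⁻¹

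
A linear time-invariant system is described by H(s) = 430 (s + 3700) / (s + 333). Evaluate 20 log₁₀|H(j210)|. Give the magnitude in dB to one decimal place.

72.1 dB

|j210 + 3700| = √(210² + 3700²) = 3706
|j210 + 333| = √(210² + 333²) = 393.7
|H(j210)| = 430 × 3706 / 393.7 = 4047.8
20 log₁₀(4047.8) = 72.14 dB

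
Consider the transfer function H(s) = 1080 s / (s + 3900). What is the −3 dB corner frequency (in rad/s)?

For a single-pole high-pass, the −3 dB point is at the pole: ω = 3900 rad/s.

3900 rad/s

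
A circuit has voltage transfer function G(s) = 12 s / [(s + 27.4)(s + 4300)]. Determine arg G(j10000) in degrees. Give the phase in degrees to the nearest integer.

-67°

∠(j10000) = 90.00°
∠(j10000 + 27.4) = arctan(10000/27.4) = 89.84°
∠(j10000 + 4300) = arctan(10000/4300) = 66.73°
∠G(j10000) = 90.00° − (89.84° + 66.73°) = -66.58°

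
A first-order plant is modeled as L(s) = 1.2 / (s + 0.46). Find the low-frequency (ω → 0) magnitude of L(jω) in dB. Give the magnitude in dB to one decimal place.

8.3 dB

L(0) = 1.2 / 0.46 = 2.6087
20 log₁₀(2.6087) = 8.33 dB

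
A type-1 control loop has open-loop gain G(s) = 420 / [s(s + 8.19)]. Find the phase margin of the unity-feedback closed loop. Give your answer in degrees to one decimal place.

Gain crossover: |G(jω)| = 1 at ω ≈ 19.7 rad/sec.
∠G(j19.7) = −90° − arctan(19.7/8.19) ≈ -157.42°
PM = 180° + (-157.42°) = 22.58°

22.6 deg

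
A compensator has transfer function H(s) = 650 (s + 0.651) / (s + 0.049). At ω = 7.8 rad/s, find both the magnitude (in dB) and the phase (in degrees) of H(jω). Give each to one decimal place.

|j7.8 + 0.651| = √(7.8² + 0.651²) = 7.827
|j7.8 + 0.049| = √(7.8² + 0.049²) = 7.8
|H(j7.8)| = 650 × 7.827 / 7.8 = 652.25
20 log₁₀(652.25) = 56.29 dB
∠(j7.8 + 0.651) = arctan(7.8/0.651) = 85.23°
∠(j7.8 + 0.049) = arctan(7.8/0.049) = 89.64°
∠H(j7.8) = 85.23° − 89.64° = -4.41°

|H| = 56.3 dB, ∠H = -4.4 deg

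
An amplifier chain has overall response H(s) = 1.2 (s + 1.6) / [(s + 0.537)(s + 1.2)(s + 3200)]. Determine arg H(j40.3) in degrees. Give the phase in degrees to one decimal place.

∠(j40.3 + 1.6) = arctan(40.3/1.6) = 87.73°
∠(j40.3 + 0.537) = arctan(40.3/0.537) = 89.24°
∠(j40.3 + 1.2) = arctan(40.3/1.2) = 88.29°
∠(j40.3 + 3200) = arctan(40.3/3200) = 0.72°
∠H(j40.3) = 87.73° − (89.24° + 88.29° + 0.72°) = -90.53°

-90.5°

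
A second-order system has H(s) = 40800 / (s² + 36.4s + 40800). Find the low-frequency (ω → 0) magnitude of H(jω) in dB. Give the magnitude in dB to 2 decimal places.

H(0) = 40800 / 40800 = 1
20 log₁₀(1) = 0.000 dB

0.00 dB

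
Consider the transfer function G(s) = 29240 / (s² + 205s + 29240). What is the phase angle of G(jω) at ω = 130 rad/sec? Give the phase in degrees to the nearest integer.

-65°

∠[(j130)² + 205(j130) + 29240] = ∠[12340 + j26650] = 65.15°
∠G(j130) = −65.15° = -65.15°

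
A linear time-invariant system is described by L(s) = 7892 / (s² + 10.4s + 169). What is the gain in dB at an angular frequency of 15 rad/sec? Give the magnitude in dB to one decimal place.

33.6 dB

|(j15)² + 10.4(j15) + 169| = |-56 + j156| = 165.7
|L(j15)| = 7892 / 165.7 = 47.615
20 log₁₀(47.615) = 33.55 dB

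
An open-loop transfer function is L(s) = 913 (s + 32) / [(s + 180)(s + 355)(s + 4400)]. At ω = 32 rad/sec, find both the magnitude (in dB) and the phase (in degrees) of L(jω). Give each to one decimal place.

|L| = -76.8 dB, ∠L = 29.4 deg

|j32 + 32| = √(32² + 32²) = 45.25
|j32 + 180| = √(32² + 180²) = 182.8
|j32 + 355| = √(32² + 355²) = 356.4
|j32 + 4400| = √(32² + 4400²) = 4400
|L(j32)| = 913 × 45.25 / (182.8 × 356.4 × 4400) = 0.0001441
20 log₁₀(0.0001441) = -76.83 dB
∠(j32 + 32) = arctan(32/32) = 45.00°
∠(j32 + 180) = arctan(32/180) = 10.08°
∠(j32 + 355) = arctan(32/355) = 5.15°
∠(j32 + 4400) = arctan(32/4400) = 0.42°
∠L(j32) = 45.00° − (10.08° + 5.15° + 0.42°) = 29.35°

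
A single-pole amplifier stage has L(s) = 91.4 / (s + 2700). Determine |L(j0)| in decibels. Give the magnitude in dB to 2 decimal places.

L(0) = 91.4 / 2700 = 0.033852
20 log₁₀(0.033852) = -29.408 dB

-29.41 dB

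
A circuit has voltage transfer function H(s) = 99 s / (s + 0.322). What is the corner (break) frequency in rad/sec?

The single real pole at s = −0.322 gives a corner at ω = 0.322 rad/sec.

0.322 rad/sec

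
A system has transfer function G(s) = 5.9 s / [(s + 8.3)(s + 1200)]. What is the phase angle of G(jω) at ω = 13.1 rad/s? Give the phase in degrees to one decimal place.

31.7 deg

∠(j13.1) = 90.00°
∠(j13.1 + 8.3) = arctan(13.1/8.3) = 57.64°
∠(j13.1 + 1200) = arctan(13.1/1200) = 0.63°
∠G(j13.1) = 90.00° − (57.64° + 0.63°) = 31.73°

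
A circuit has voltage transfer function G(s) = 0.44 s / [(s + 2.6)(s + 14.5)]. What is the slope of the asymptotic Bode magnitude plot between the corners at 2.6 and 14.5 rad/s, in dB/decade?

0 dB/decade

In this band the factors already past their corner are: 1 differentiator zero, pole at 2.6; net slope = 0 dB/decade.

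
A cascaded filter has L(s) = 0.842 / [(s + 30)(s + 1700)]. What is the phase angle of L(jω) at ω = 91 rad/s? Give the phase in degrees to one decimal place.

-74.8°

∠(j91 + 30) = arctan(91/30) = 71.75°
∠(j91 + 1700) = arctan(91/1700) = 3.06°
∠L(j91) = − (71.75° + 3.06°) = -74.82°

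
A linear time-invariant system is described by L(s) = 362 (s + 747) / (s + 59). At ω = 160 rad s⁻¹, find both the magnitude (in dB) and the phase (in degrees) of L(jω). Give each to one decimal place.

|j160 + 747| = √(160² + 747²) = 763.9
|j160 + 59| = √(160² + 59²) = 170.5
|L(j160)| = 362 × 763.9 / 170.5 = 1621.7
20 log₁₀(1621.7) = 64.20 dB
∠(j160 + 747) = arctan(160/747) = 12.09°
∠(j160 + 59) = arctan(160/59) = 69.76°
∠L(j160) = 12.09° − 69.76° = -57.67°

|L| = 64.2 dB, ∠L = -57.7°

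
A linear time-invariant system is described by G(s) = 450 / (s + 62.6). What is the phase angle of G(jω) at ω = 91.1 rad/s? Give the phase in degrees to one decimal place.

∠(j91.1 + 62.6) = arctan(91.1/62.6) = 55.50°
∠G(j91.1) = −55.50° = -55.50°

-55.5°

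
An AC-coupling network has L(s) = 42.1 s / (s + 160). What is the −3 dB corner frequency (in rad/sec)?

For a single-pole high-pass, the −3 dB point is at the pole: ω = 160 rad/sec.

160 rad/sec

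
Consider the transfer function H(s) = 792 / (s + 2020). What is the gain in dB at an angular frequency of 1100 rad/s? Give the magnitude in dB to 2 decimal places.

|j1100 + 2020| = √(1100² + 2020²) = 2300
|H(j1100)| = 792 / 2300 = 0.34433
20 log₁₀(0.34433) = -9.260 dB

-9.26 dB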